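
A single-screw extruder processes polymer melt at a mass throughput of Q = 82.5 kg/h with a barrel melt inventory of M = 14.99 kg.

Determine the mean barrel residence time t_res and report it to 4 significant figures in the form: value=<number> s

value=654.1 s

Q_s = Q / 3600 = 82.5 / 3600 = 0.0229167 kg/s
t_res = M / Q_s = 14.99 / 0.0229167 = 654.109 s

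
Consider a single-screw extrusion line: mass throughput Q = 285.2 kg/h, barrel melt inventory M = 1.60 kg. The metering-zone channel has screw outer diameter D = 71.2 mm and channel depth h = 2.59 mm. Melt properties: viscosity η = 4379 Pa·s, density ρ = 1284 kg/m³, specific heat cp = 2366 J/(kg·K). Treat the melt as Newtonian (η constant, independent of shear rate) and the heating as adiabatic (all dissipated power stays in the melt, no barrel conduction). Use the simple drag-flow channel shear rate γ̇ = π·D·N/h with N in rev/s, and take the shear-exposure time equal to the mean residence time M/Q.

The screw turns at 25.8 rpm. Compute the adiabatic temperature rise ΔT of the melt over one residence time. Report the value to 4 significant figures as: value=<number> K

value=40.15 K

Throughput in SI: Q_s = 285.2 kg/h ÷ 3600 s/h = 0.0792222 kg/s
Mean residence time: t_res = M/Q_s = 1.60 kg / 0.0792222 kg/s = 20.1964 s
Convert to SI: D = 0.0712 m, h = 0.00259 m, N = 25.8/60 = 0.43 rev/s
γ̇ = π D N / h = (π)(0.0712)(0.43) / 0.00259 = 37.1363 s⁻¹
Adiabatic rise: ΔT = η γ̇² t_res / (ρ cp) = 4379·(37.1363)²·20.1964 / (1284·2366) = 40.1481 K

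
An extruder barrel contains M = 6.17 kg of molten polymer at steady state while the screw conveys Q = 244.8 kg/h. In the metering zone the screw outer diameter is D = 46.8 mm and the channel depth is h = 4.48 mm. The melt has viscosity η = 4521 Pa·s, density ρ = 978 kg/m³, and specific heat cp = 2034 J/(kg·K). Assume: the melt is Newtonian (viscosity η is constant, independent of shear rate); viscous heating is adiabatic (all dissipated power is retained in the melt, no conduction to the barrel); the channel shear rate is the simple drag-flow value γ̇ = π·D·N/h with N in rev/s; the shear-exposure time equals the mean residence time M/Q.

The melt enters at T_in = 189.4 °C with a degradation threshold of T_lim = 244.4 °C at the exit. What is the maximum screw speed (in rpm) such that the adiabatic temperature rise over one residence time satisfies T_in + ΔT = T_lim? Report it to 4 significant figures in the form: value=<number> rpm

value=29.86 rpm

Convert throughput: Q = 244.8 kg/h = 244.8/3600 = 0.068 kg/s
t_res = M / Q_s = 6.17 ÷ 0.068 = 90.7353 s
D = 46.8 mm = 0.0468 m;  h = 4.48 mm = 0.00448 m
ΔT_a = T_lim − T_in = 244.4 − 189.4 = 55 K
γ̇_max² = ΔT_a·ρ·cp/(η·t_res) = 55·978·2034/(4521·90.7353) = 266.711 s⁻²
γ̇_max = √266.711 = 16.3313 s⁻¹
N_max = γ̇_max·h / (π·D) = 16.3313 · 0.00448 / (π · 0.0468) = 0.497626 rev/s = 29.8576 rpm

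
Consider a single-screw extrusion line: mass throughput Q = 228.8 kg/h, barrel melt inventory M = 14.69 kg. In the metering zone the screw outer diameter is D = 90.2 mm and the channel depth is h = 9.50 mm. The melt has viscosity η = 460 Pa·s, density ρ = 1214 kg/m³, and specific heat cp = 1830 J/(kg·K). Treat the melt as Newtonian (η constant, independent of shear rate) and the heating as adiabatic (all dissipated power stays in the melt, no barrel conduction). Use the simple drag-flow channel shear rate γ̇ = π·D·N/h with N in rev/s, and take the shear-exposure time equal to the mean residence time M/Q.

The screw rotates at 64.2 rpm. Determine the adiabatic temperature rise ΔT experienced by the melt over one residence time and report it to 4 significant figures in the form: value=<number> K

value=48.75 K

Throughput in SI: Q_s = 228.8 kg/h ÷ 3600 s/h = 0.0635556 kg/s
Mean residence time: t_res = M/Q_s = 14.69 kg / 0.0635556 kg/s = 231.136 s
Geometry in metres: D = 90.2 mm → 0.0902 m, h = 9.50 mm → 0.0095 m; screw speed N = 64.2 rpm = 1.07 rev/s
Shear rate: γ̇ = πDN/h = π·0.0902·1.07/0.0095 = 31.9166 s⁻¹
Adiabatic rise: ΔT = η γ̇² t_res / (ρ cp) = 460·(31.9166)²·231.136 / (1214·1830) = 48.7517 K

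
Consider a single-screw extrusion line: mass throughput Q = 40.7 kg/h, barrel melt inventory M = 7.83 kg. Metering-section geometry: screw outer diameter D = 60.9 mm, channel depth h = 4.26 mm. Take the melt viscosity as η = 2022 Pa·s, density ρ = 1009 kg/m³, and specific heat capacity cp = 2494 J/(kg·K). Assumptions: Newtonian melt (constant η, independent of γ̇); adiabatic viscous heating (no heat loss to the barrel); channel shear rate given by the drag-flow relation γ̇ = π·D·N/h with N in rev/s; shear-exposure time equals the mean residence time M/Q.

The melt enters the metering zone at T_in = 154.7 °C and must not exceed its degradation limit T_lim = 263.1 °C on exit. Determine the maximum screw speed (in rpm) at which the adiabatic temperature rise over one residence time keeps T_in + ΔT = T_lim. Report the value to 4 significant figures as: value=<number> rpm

Throughput in SI: Q_s = 40.7 kg/h ÷ 3600 s/h = 0.0113056 kg/s
t_res = M / Q_s = 7.83 / 0.0113056 = 692.58 s
Geometry in SI: D = 60.9 mm → 0.0609 m, h = 4.26 mm → 0.00426 m
Allowable rise: ΔT_a = T_lim − T_in = 263.1 − 154.7 = 108.4 K
Invert ΔT = ηγ̇²t_res/(ρcp) for γ̇: γ̇_max² = ΔT_a ρ cp / (η t_res) = 108.4·1009·2494 / (2022·692.58) = 194.79 s⁻²
Take the square root: γ̇_max = √(194.79) = 13.9567 s⁻¹
Solve γ̇ = πDN/h for N: N_max = γ̇_max·h/(π·D) = 13.9567 × 0.00426 / (π × 0.0609) = 0.31076 rev/s = 18.6456 rpm

value=18.65 rpm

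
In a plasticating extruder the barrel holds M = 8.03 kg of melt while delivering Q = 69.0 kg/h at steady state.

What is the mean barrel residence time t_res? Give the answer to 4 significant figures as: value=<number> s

Q_s = Q / 3600 = 69.0 / 3600 = 0.0191667 kg/s
Mean residence time: t_res = M/Q_s = 8.03 kg / 0.0191667 kg/s = 418.957 s

value=419.0 s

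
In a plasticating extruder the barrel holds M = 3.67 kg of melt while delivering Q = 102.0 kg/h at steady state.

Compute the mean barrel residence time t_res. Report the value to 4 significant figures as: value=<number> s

value=129.5 s

Throughput in SI: Q_s = 102.0 kg/h ÷ 3600 s/h = 0.0283333 kg/s
t_res = M / Q_s = 3.67 / 0.0283333 = 129.529 s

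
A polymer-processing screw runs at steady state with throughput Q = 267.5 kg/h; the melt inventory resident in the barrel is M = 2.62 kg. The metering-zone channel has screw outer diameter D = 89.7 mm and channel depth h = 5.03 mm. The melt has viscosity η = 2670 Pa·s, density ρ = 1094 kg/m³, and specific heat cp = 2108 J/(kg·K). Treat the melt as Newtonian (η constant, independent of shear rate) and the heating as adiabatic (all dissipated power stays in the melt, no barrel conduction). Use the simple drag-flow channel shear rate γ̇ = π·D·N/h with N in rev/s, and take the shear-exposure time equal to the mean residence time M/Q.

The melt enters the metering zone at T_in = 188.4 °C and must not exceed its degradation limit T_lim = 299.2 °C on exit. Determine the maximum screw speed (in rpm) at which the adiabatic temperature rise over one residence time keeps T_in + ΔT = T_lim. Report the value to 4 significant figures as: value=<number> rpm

value=55.79 rpm

Q_s = Q / 3600 = 267.5 / 3600 = 0.0743056 kg/s
t_res = M / Q_s = 2.62 / 0.0743056 = 35.2598 s
Convert to metres: D = 0.0897 m, h = 0.00503 m
ΔT_a = T_lim − T_in = 299.2 °C − 188.4 °C = 110.8 K
γ̇_max² = ΔT_a·ρ·cp/(η·t_res) = 110.8·1094·2108/(2670·35.2598) = 2714.17 s⁻²
γ̇_max = √2714.17 = 52.0977 s⁻¹
Solve γ̇ = πDN/h for N: N_max = γ̇_max·h/(π·D) = 52.0977 × 0.00503 / (π × 0.0897) = 0.929916 rev/s = 55.795 rpm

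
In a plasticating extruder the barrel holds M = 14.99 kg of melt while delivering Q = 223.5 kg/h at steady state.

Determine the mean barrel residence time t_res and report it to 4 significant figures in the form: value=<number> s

value=241.4 s

Q_s = Q / 3600 = 223.5 / 3600 = 0.0620833 kg/s
t_res = M / Q_s = 14.99 / 0.0620833 = 241.45 s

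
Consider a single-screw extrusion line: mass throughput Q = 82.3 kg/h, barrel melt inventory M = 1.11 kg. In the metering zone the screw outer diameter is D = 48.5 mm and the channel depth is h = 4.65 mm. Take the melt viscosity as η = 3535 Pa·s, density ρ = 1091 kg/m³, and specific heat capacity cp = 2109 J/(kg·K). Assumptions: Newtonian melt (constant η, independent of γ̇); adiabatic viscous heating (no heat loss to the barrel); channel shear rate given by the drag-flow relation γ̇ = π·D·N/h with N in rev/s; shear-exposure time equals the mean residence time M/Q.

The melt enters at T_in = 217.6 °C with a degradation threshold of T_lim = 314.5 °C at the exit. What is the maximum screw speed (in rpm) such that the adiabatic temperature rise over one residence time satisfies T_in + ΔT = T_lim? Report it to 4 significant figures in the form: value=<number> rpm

value=66.00 rpm

Q_s = Q / 3600 = 82.3 / 3600 = 0.0228611 kg/s
t_res = M / Q_s = 1.11 / 0.0228611 = 48.5541 s
Geometry in SI: D = 48.5 mm → 0.0485 m, h = 4.65 mm → 0.00465 m
ΔT_a = T_lim − T_in = 314.5 °C − 217.6 °C = 96.9 K
Invert ΔT = ηγ̇²t_res/(ρcp) for γ̇: γ̇_max² = ΔT_a ρ cp / (η t_res) = 96.9·1091·2109 / (3535·48.5541) = 1299 s⁻²
γ̇_max = √1299 = 36.0417 s⁻¹
N_max = γ̇_max·h / (π·D) = 36.0417 · 0.00465 / (π · 0.0485) = 1.09993 rev/s = 65.996 rpm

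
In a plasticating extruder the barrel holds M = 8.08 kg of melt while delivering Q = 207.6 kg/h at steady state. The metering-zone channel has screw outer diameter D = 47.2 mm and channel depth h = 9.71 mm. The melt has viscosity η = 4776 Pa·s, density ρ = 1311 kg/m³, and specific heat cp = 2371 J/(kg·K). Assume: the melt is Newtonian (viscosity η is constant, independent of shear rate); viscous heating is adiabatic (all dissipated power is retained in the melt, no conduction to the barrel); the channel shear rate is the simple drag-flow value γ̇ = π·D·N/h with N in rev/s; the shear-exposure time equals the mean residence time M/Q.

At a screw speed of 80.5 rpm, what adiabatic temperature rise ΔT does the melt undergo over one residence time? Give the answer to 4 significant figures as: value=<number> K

Convert throughput: Q = 207.6 kg/h = 207.6/3600 = 0.0576667 kg/s
Mean residence time: t_res = M/Q_s = 8.08 kg / 0.0576667 kg/s = 140.116 s
D = 47.2 mm = 0.0472 m;  h = 9.71 mm = 0.00971 m;  N = 80.5 rpm / 60 = 1.34167 rev/s
Shear rate: γ̇ = πDN/h = π·0.0472·1.34167/0.00971 = 20.4888 s⁻¹
ΔT = η·γ̇²·t_res/(ρ·cp) = [4776 × 20.4888² × 140.116] / [1311 × 2371] = 90.3756 K

value=90.38 K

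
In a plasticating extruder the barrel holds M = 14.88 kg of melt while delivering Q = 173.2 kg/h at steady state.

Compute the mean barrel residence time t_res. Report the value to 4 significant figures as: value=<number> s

value=309.3 s

Convert throughput: Q = 173.2 kg/h = 173.2/3600 = 0.0481111 kg/s
t_res = M / Q_s = 14.88 ÷ 0.0481111 = 309.284 s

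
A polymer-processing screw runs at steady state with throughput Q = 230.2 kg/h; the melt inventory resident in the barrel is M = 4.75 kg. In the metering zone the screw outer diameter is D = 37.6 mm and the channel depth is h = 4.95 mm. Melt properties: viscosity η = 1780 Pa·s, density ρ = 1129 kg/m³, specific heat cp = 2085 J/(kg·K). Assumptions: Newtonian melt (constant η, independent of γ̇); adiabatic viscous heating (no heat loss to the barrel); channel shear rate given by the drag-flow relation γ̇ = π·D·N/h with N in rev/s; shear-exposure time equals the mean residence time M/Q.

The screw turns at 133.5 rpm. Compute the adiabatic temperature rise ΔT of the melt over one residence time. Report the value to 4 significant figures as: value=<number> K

Throughput in SI: Q_s = 230.2 kg/h ÷ 3600 s/h = 0.0639444 kg/s
t_res = M / Q_s = 4.75 / 0.0639444 = 74.2832 s
D = 37.6 mm = 0.0376 m;  h = 4.95 mm = 0.00495 m;  N = 133.5 rpm / 60 = 2.225 rev/s
γ̇ = π·D·N / h = π · 0.0376 · 2.225 / 0.00495 = 53.0961 s⁻¹
Adiabatic rise: ΔT = η γ̇² t_res / (ρ cp) = 1780·(53.0961)²·74.2832 / (1129·2085) = 158.356 K

value=158.4 K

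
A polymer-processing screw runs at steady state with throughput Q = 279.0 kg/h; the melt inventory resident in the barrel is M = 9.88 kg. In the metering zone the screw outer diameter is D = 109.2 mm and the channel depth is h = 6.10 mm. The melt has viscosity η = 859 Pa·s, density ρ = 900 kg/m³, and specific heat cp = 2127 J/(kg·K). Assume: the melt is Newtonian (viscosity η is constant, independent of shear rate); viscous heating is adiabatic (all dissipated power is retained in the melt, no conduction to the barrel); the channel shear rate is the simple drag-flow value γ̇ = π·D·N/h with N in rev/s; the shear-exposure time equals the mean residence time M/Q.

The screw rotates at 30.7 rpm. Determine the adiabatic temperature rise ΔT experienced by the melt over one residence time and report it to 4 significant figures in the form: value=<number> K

value=47.37 K

Q_s = Q / 3600 = 279.0 / 3600 = 0.0775 kg/s
Mean residence time: t_res = M/Q_s = 9.88 kg / 0.0775 kg/s = 127.484 s
Geometry in metres: D = 109.2 mm → 0.1092 m, h = 6.10 mm → 0.0061 m; screw speed N = 30.7 rpm = 0.511667 rev/s
γ̇ = π D N / h = (π)(0.1092)(0.511667) / 0.0061 = 28.776 s⁻¹
ΔT = η·γ̇²·t_res / (ρ·cp) = 859 · (28.776)² · 127.484 / (900 · 2127) = 47.3694 K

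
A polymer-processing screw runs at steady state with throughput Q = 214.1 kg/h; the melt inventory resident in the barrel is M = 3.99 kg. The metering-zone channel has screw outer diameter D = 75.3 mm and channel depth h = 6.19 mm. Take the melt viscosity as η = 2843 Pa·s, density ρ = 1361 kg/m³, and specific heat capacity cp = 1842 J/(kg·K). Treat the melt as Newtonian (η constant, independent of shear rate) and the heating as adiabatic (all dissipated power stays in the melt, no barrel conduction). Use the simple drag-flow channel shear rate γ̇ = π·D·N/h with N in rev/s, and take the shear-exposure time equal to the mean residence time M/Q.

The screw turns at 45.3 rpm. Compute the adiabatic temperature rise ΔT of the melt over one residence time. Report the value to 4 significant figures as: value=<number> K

value=63.34 K

Convert throughput: Q = 214.1 kg/h = 214.1/3600 = 0.0594722 kg/s
t_res = M / Q_s = 3.99 ÷ 0.0594722 = 67.0901 s
Geometry in metres: D = 75.3 mm → 0.0753 m, h = 6.19 mm → 0.00619 m; screw speed N = 45.3 rpm = 0.755 rev/s
γ̇ = π·D·N / h = π · 0.0753 · 0.755 / 0.00619 = 28.8537 s⁻¹
Adiabatic rise: ΔT = η γ̇² t_res / (ρ cp) = 2843·(28.8537)²·67.0901 / (1361·1842) = 63.3418 K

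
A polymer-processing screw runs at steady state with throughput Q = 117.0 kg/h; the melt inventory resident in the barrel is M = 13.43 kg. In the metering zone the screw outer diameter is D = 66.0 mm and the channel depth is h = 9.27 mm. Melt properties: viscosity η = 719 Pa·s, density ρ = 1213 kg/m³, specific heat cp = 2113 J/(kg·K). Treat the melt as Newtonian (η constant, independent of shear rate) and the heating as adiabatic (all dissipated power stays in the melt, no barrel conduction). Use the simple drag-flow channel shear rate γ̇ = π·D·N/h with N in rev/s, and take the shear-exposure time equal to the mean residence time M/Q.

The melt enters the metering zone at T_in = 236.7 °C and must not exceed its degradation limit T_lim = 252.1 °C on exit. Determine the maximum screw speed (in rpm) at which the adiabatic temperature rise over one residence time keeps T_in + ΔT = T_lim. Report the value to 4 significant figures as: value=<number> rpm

Throughput in SI: Q_s = 117.0 kg/h ÷ 3600 s/h = 0.0325 kg/s
t_res = M / Q_s = 13.43 / 0.0325 = 413.231 s
Geometry in SI: D = 66.0 mm → 0.066 m, h = 9.27 mm → 0.00927 m
Allowable rise: ΔT_a = T_lim − T_in = 252.1 − 236.7 = 15.4 K
Invert ΔT = ηγ̇²t_res/(ρcp) for γ̇: γ̇_max² = ΔT_a ρ cp / (η t_res) = 15.4·1213·2113 / (719·413.231) = 132.849 s⁻²
γ̇_max = sqrt(132.849) = 11.526 s⁻¹
N_max = γ̇_max·h / (π·D) = 11.526 · 0.00927 / (π · 0.066) = 0.515307 rev/s = 30.9184 rpm

value=30.92 rpm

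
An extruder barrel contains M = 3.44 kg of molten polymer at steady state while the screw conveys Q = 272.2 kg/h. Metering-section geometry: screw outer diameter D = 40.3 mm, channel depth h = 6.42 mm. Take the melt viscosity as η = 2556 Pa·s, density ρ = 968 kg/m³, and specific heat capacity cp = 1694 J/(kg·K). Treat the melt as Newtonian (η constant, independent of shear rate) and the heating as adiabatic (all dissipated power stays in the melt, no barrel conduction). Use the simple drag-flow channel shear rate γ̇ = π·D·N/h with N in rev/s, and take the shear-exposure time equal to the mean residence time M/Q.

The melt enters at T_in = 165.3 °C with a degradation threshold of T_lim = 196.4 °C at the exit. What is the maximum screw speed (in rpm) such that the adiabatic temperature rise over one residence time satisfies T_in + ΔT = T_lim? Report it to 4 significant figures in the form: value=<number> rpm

value=63.71 rpm

Convert throughput: Q = 272.2 kg/h = 272.2/3600 = 0.0756111 kg/s
Mean residence time: t_res = M/Q_s = 3.44 kg / 0.0756111 kg/s = 45.496 s
Convert to metres: D = 0.0403 m, h = 0.00642 m
ΔT_a = T_lim − T_in = 196.4 °C − 165.3 °C = 31.1 K
Invert ΔT = ηγ̇²t_res/(ρcp) for γ̇: γ̇_max² = ΔT_a ρ cp / (η t_res) = 31.1·968·1694 / (2556·45.496) = 438.546 s⁻²
γ̇_max = sqrt(438.546) = 20.9415 s⁻¹
Solve γ̇ = πDN/h for N: N_max = γ̇_max·h/(π·D) = 20.9415 × 0.00642 / (π × 0.0403) = 1.06191 rev/s = 63.7146 rpm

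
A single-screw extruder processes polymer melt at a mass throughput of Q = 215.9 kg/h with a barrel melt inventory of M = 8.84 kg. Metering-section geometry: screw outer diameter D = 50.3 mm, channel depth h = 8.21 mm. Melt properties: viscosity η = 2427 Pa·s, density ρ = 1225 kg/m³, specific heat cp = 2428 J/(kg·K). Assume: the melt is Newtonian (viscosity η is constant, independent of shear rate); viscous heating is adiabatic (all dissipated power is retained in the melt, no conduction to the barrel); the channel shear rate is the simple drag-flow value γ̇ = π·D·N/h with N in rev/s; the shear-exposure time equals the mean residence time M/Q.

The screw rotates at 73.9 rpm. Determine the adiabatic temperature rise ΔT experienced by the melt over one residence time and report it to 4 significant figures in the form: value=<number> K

Throughput in SI: Q_s = 215.9 kg/h ÷ 3600 s/h = 0.0599722 kg/s
t_res = M / Q_s = 8.84 / 0.0599722 = 147.402 s
Geometry in metres: D = 50.3 mm → 0.0503 m, h = 8.21 mm → 0.00821 m; screw speed N = 73.9 rpm = 1.23167 rev/s
γ̇ = π D N / h = (π)(0.0503)(1.23167) / 0.00821 = 23.7065 s⁻¹
ΔT = η·γ̇²·t_res / (ρ·cp) = 2427 · (23.7065)² · 147.402 / (1225 · 2428) = 67.5963 K

value=67.60 K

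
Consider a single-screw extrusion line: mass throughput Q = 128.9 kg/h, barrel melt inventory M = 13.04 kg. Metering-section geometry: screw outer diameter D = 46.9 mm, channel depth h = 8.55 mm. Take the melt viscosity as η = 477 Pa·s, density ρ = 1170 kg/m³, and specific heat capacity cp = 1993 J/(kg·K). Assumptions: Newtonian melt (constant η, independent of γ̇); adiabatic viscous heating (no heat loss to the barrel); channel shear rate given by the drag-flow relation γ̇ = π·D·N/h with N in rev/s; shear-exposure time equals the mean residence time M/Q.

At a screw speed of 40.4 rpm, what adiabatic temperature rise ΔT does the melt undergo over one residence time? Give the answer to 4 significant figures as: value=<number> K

Convert throughput: Q = 128.9 kg/h = 128.9/3600 = 0.0358056 kg/s
t_res = M / Q_s = 13.04 ÷ 0.0358056 = 364.189 s
Geometry in metres: D = 46.9 mm → 0.0469 m, h = 8.55 mm → 0.00855 m; screw speed N = 40.4 rpm = 0.673333 rev/s
Shear rate: γ̇ = πDN/h = π·0.0469·0.673333/0.00855 = 11.6034 s⁻¹
ΔT = η·γ̇²·t_res/(ρ·cp) = [477 × 11.6034² × 364.189] / [1170 × 1993] = 10.0306 K

value=10.03 K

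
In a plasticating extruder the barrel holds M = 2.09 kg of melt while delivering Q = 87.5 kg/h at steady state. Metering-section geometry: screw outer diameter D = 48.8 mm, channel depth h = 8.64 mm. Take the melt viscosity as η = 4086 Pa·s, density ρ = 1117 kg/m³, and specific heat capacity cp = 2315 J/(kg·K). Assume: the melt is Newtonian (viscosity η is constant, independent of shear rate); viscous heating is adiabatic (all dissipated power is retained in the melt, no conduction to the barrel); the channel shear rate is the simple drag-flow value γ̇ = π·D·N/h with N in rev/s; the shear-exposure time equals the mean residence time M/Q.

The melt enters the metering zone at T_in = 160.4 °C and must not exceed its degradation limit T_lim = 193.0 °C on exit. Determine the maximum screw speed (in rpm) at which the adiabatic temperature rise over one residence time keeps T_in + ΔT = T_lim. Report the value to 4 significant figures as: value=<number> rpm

Convert throughput: Q = 87.5 kg/h = 87.5/3600 = 0.0243056 kg/s
Mean residence time: t_res = M/Q_s = 2.09 kg / 0.0243056 kg/s = 85.9886 s
Geometry in SI: D = 48.8 mm → 0.0488 m, h = 8.64 mm → 0.00864 m
ΔT_a = T_lim − T_in = 193.0 °C − 160.4 °C = 32.6 K
γ̇_max² = ΔT_a·ρ·cp / (η·t_res) = [32.6 × 1117 × 2315] / [4086 × 85.9886] = 239.929 s⁻²
Take the square root: γ̇_max = √(239.929) = 15.4896 s⁻¹
N_max = γ̇_max·h / (π·D) = 15.4896 · 0.00864 / (π · 0.0488) = 0.872942 rev/s = 52.3765 rpm

value=52.38 rpm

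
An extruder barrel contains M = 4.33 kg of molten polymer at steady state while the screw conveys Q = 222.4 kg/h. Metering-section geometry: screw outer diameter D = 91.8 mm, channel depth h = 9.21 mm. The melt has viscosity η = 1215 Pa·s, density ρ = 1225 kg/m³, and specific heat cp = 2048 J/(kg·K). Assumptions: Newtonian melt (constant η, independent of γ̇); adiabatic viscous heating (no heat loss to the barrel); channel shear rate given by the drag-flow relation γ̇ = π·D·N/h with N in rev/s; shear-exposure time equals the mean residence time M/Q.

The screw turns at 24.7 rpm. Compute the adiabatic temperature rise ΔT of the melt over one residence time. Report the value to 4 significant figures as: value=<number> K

value=5.641 K

Convert throughput: Q = 222.4 kg/h = 222.4/3600 = 0.0617778 kg/s
t_res = M / Q_s = 4.33 ÷ 0.0617778 = 70.0899 s
D = 91.8 mm = 0.0918 m;  h = 9.21 mm = 0.00921 m;  N = 24.7 rpm / 60 = 0.411667 rev/s
Shear rate: γ̇ = πDN/h = π·0.0918·0.411667/0.00921 = 12.8908 s⁻¹
ΔT = η·γ̇²·t_res / (ρ·cp) = 1215 · (12.8908)² · 70.0899 / (1225 · 2048) = 5.64057 K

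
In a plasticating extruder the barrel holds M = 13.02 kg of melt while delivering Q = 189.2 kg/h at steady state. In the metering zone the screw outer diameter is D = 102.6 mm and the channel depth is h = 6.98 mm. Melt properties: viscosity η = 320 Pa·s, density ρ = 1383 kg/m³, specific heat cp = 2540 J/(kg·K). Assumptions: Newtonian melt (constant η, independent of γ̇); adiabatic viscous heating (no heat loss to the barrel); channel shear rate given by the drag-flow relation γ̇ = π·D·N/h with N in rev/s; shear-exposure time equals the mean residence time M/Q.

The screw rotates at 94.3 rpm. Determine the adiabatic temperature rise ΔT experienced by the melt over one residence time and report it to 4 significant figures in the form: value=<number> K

Convert throughput: Q = 189.2 kg/h = 189.2/3600 = 0.0525556 kg/s
t_res = M / Q_s = 13.02 ÷ 0.0525556 = 247.738 s
Convert to SI: D = 0.1026 m, h = 0.00698 m, N = 94.3/60 = 1.57167 rev/s
γ̇ = π·D·N / h = π · 0.1026 · 1.57167 / 0.00698 = 72.5775 s⁻¹
Adiabatic rise: ΔT = η γ̇² t_res / (ρ cp) = 320·(72.5775)²·247.738 / (1383·2540) = 118.875 K

value=118.9 K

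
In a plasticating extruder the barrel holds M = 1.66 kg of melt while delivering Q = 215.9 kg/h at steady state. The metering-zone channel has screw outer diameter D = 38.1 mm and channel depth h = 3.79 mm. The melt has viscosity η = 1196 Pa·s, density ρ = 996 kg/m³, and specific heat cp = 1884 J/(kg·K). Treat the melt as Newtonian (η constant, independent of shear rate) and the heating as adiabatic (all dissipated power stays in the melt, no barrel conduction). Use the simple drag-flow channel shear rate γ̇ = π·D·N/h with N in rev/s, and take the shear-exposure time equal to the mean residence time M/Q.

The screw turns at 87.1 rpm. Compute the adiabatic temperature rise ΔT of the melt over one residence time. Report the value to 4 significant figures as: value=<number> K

value=37.08 K

Convert throughput: Q = 215.9 kg/h = 215.9/3600 = 0.0599722 kg/s
t_res = M / Q_s = 1.66 / 0.0599722 = 27.6795 s
Geometry in metres: D = 38.1 mm → 0.0381 m, h = 3.79 mm → 0.00379 m; screw speed N = 87.1 rpm = 1.45167 rev/s
γ̇ = π·D·N / h = π · 0.0381 · 1.45167 / 0.00379 = 45.8461 s⁻¹
ΔT = η·γ̇²·t_res/(ρ·cp) = [1196 × 45.8461² × 27.6795] / [996 × 1884] = 37.0812 K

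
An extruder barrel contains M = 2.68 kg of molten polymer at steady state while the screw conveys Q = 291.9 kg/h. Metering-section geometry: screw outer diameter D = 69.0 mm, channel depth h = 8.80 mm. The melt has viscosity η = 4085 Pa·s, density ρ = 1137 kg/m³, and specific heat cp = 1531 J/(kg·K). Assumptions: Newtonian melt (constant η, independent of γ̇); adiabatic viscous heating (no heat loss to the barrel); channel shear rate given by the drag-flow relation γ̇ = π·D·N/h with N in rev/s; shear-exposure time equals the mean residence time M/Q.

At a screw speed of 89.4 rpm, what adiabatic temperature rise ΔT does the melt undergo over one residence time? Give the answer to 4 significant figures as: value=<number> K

value=104.5 K

Convert throughput: Q = 291.9 kg/h = 291.9/3600 = 0.0810833 kg/s
Mean residence time: t_res = M/Q_s = 2.68 kg / 0.0810833 kg/s = 33.0524 s
Convert to SI: D = 0.069 m, h = 0.0088 m, N = 89.4/60 = 1.49 rev/s
γ̇ = π·D·N / h = π · 0.069 · 1.49 / 0.0088 = 36.7031 s⁻¹
ΔT = η·γ̇²·t_res/(ρ·cp) = [4085 × 36.7031² × 33.0524] / [1137 × 1531] = 104.488 K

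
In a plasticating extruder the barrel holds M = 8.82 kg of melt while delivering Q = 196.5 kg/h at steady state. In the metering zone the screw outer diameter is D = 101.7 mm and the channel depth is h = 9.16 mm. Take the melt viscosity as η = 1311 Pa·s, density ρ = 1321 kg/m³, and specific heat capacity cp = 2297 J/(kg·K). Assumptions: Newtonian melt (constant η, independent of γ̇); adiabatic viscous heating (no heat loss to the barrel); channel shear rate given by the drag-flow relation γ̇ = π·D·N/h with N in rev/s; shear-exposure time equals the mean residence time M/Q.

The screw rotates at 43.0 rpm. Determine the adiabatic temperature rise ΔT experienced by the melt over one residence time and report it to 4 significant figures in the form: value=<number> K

value=43.62 K

Convert throughput: Q = 196.5 kg/h = 196.5/3600 = 0.0545833 kg/s
Mean residence time: t_res = M/Q_s = 8.82 kg / 0.0545833 kg/s = 161.588 s
Geometry in metres: D = 101.7 mm → 0.1017 m, h = 9.16 mm → 0.00916 m; screw speed N = 43.0 rpm = 0.716667 rev/s
Shear rate: γ̇ = πDN/h = π·0.1017·0.716667/0.00916 = 24.9973 s⁻¹
Adiabatic rise: ΔT = η γ̇² t_res / (ρ cp) = 1311·(24.9973)²·161.588 / (1321·2297) = 43.6247 K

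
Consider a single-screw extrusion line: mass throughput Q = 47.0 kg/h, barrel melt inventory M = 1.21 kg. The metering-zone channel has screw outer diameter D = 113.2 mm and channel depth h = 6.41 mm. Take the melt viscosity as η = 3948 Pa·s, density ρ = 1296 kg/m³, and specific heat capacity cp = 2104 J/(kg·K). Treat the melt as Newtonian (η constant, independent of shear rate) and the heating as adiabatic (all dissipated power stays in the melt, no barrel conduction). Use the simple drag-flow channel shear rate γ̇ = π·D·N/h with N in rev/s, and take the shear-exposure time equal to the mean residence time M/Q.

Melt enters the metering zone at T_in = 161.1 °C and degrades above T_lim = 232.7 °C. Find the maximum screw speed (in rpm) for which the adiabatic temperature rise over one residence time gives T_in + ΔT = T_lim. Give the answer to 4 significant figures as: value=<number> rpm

value=24.98 rpm

Q_s = Q / 3600 = 47.0 / 3600 = 0.0130556 kg/s
t_res = M / Q_s = 1.21 ÷ 0.0130556 = 92.6809 s
Geometry in SI: D = 113.2 mm → 0.1132 m, h = 6.41 mm → 0.00641 m
Allowable rise: ΔT_a = T_lim − T_in = 232.7 − 161.1 = 71.6 K
γ̇_max² = ΔT_a·ρ·cp/(η·t_res) = 71.6·1296·2104/(3948·92.6809) = 533.576 s⁻²
Take the square root: γ̇_max = √(533.576) = 23.0993 s⁻¹
Solve γ̇ = πDN/h for N: N_max = γ̇_max·h/(π·D) = 23.0993 × 0.00641 / (π × 0.1132) = 0.416351 rev/s = 24.9811 rpm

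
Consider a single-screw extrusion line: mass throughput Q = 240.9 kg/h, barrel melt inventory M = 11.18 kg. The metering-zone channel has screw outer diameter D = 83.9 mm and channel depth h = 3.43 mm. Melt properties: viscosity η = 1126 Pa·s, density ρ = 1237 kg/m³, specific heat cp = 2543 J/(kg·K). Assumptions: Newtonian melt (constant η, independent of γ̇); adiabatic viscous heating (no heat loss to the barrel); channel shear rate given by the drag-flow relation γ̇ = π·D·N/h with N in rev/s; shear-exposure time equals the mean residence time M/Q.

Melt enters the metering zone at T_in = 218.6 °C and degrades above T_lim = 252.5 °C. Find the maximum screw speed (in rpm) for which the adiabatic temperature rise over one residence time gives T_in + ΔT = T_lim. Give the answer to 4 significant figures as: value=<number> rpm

value=18.59 rpm

Throughput in SI: Q_s = 240.9 kg/h ÷ 3600 s/h = 0.0669167 kg/s
t_res = M / Q_s = 11.18 ÷ 0.0669167 = 167.073 s
Convert to metres: D = 0.0839 m, h = 0.00343 m
ΔT_a = T_lim − T_in = 252.5 °C − 218.6 °C = 33.9 K
γ̇_max² = ΔT_a·ρ·cp / (η·t_res) = [33.9 × 1237 × 2543] / [1126 × 167.073] = 566.852 s⁻²
Take the square root: γ̇_max = √(566.852) = 23.8087 s⁻¹
N_max = γ̇_max·h / (π·D) = 23.8087 · 0.00343 / (π · 0.0839) = 0.309826 rev/s = 18.5895 rpm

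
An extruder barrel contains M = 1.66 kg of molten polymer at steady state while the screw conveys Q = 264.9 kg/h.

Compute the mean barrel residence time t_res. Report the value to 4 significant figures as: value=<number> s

value=22.56 s

Q_s = Q / 3600 = 264.9 / 3600 = 0.0735833 kg/s
t_res = M / Q_s = 1.66 / 0.0735833 = 22.5595 s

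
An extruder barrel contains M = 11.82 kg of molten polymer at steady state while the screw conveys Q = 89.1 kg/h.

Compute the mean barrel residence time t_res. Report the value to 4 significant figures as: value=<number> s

Convert throughput: Q = 89.1 kg/h = 89.1/3600 = 0.02475 kg/s
t_res = M / Q_s = 11.82 / 0.02475 = 477.576 s

value=477.6 s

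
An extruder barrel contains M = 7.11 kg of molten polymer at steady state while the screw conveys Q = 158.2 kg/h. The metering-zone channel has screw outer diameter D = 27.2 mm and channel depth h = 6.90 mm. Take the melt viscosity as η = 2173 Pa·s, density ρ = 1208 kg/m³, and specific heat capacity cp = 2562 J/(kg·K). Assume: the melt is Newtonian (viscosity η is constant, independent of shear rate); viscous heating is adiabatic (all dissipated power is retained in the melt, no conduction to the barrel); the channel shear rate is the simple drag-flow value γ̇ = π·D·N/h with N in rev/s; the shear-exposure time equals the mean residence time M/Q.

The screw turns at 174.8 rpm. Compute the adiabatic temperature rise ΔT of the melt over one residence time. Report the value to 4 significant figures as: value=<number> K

value=147.9 K

Throughput in SI: Q_s = 158.2 kg/h ÷ 3600 s/h = 0.0439444 kg/s
t_res = M / Q_s = 7.11 / 0.0439444 = 161.795 s
Convert to SI: D = 0.0272 m, h = 0.0069 m, N = 174.8/60 = 2.91333 rev/s
Shear rate: γ̇ = πDN/h = π·0.0272·2.91333/0.0069 = 36.0794 s⁻¹
Adiabatic rise: ΔT = η γ̇² t_res / (ρ cp) = 2173·(36.0794)²·161.795 / (1208·2562) = 147.876 K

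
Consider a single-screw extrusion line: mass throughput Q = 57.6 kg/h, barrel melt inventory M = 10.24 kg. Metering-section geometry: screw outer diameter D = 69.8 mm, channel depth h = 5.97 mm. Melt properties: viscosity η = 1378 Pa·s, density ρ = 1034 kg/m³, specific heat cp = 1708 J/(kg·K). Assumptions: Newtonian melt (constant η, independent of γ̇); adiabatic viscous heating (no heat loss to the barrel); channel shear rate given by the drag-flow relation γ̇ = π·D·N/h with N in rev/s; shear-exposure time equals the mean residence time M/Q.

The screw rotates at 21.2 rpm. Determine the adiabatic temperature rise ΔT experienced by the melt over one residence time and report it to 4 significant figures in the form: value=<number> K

Throughput in SI: Q_s = 57.6 kg/h ÷ 3600 s/h = 0.016 kg/s
t_res = M / Q_s = 10.24 ÷ 0.016 = 640 s
Convert to SI: D = 0.0698 m, h = 0.00597 m, N = 21.2/60 = 0.353333 rev/s
γ̇ = π D N / h = (π)(0.0698)(0.353333) / 0.00597 = 12.9782 s⁻¹
ΔT = η·γ̇²·t_res / (ρ·cp) = 1378 · (12.9782)² · 640 / (1034 · 1708) = 84.1108 K

value=84.11 K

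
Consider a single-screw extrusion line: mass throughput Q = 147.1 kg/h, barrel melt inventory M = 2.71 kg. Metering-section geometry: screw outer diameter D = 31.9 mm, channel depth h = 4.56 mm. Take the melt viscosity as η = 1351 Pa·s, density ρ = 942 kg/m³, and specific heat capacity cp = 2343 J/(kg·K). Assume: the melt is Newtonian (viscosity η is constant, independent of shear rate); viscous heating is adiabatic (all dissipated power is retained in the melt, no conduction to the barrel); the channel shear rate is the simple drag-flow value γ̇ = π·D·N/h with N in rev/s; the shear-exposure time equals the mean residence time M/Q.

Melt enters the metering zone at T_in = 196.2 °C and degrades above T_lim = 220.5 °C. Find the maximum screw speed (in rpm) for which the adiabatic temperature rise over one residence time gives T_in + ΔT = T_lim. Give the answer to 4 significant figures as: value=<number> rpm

value=66.79 rpm

Convert throughput: Q = 147.1 kg/h = 147.1/3600 = 0.0408611 kg/s
t_res = M / Q_s = 2.71 / 0.0408611 = 66.3222 s
Convert to metres: D = 0.0319 m, h = 0.00456 m
Allowable rise: ΔT_a = T_lim − T_in = 220.5 − 196.2 = 24.3 K
γ̇_max² = ΔT_a·ρ·cp / (η·t_res) = [24.3 × 942 × 2343] / [1351 × 66.3222] = 598.57 s⁻²
Take the square root: γ̇_max = √(598.57) = 24.4657 s⁻¹
N_max = γ̇_max·h / (π·D) = 24.4657 · 0.00456 / (π · 0.0319) = 1.11322 rev/s = 66.7933 rpm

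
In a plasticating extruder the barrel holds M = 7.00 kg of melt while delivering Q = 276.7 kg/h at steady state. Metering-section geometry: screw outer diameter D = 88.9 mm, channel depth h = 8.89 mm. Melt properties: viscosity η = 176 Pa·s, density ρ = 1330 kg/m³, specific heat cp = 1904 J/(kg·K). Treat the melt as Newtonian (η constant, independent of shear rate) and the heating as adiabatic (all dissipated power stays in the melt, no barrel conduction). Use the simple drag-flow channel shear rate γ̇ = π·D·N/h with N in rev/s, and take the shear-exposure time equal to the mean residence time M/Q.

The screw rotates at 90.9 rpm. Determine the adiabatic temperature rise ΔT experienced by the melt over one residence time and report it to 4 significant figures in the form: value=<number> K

value=14.34 K

Convert throughput: Q = 276.7 kg/h = 276.7/3600 = 0.0768611 kg/s
t_res = M / Q_s = 7.00 / 0.0768611 = 91.0734 s
Convert to SI: D = 0.0889 m, h = 0.00889 m, N = 90.9/60 = 1.515 rev/s
γ̇ = π D N / h = (π)(0.0889)(1.515) / 0.00889 = 47.5951 s⁻¹
ΔT = η·γ̇²·t_res/(ρ·cp) = [176 × 47.5951² × 91.0734] / [1330 × 1904] = 14.3387 K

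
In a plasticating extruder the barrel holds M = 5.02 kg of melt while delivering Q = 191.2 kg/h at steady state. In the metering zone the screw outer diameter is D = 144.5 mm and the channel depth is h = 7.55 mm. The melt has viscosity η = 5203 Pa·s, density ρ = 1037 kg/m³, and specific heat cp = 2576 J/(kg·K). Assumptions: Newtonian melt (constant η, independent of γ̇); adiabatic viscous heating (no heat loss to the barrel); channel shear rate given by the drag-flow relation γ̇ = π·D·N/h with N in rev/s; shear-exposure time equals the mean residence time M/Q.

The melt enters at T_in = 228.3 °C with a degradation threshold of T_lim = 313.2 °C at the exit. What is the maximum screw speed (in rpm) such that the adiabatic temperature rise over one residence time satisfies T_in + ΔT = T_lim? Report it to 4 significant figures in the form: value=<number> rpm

value=21.43 rpm

Convert throughput: Q = 191.2 kg/h = 191.2/3600 = 0.0531111 kg/s
t_res = M / Q_s = 5.02 / 0.0531111 = 94.5188 s
Geometry in SI: D = 144.5 mm → 0.1445 m, h = 7.55 mm → 0.00755 m
Allowable rise: ΔT_a = T_lim − T_in = 313.2 − 228.3 = 84.9 K
Invert ΔT = ηγ̇²t_res/(ρcp) for γ̇: γ̇_max² = ΔT_a ρ cp / (η t_res) = 84.9·1037·2576 / (5203·94.5188) = 461.169 s⁻²
Take the square root: γ̇_max = √(461.169) = 21.4748 s⁻¹
N_max = γ̇_max h / (πD) = 21.4748·0.00755/(π·0.1445) = 0.357157 rev/s → ×60 = 21.4294 rpm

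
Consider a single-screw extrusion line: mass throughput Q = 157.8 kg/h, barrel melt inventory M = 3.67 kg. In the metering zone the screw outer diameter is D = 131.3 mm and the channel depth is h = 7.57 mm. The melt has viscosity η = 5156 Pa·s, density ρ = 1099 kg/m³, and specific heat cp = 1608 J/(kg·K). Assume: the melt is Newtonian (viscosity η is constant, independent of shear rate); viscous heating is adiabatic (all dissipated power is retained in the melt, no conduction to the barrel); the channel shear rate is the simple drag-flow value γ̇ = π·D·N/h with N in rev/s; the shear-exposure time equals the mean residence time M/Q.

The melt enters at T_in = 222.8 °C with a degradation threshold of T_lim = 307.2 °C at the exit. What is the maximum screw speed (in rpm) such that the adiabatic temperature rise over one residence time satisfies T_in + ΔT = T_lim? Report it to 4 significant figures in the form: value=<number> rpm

Convert throughput: Q = 157.8 kg/h = 157.8/3600 = 0.0438333 kg/s
t_res = M / Q_s = 3.67 / 0.0438333 = 83.7262 s
D = 131.3 mm = 0.1313 m;  h = 7.57 mm = 0.00757 m
Allowable rise: ΔT_a = T_lim − T_in = 307.2 − 222.8 = 84.4 K
Invert ΔT = ηγ̇²t_res/(ρcp) for γ̇: γ̇_max² = ΔT_a ρ cp / (η t_res) = 84.4·1099·1608 / (5156·83.7262) = 345.503 s⁻²
Take the square root: γ̇_max = √(345.503) = 18.5877 s⁻¹
N_max = γ̇_max·h / (π·D) = 18.5877 · 0.00757 / (π · 0.1313) = 0.34112 rev/s = 20.4672 rpm

value=20.47 rpm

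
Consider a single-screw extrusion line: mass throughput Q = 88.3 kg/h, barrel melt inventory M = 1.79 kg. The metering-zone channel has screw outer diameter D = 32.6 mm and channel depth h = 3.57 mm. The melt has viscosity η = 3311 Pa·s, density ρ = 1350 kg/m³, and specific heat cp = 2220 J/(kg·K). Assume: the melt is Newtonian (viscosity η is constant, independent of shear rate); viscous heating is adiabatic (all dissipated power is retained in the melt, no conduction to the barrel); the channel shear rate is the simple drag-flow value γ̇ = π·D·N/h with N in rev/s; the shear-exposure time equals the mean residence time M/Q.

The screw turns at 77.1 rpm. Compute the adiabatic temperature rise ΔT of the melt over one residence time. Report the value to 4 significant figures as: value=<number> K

value=109.6 K

Q_s = Q / 3600 = 88.3 / 3600 = 0.0245278 kg/s
t_res = M / Q_s = 1.79 ÷ 0.0245278 = 72.9785 s
D = 32.6 mm = 0.0326 m;  h = 3.57 mm = 0.00357 m;  N = 77.1 rpm / 60 = 1.285 rev/s
γ̇ = π D N / h = (π)(0.0326)(1.285) / 0.00357 = 36.864 s⁻¹
Adiabatic rise: ΔT = η γ̇² t_res / (ρ cp) = 3311·(36.864)²·72.9785 / (1350·2220) = 109.565 K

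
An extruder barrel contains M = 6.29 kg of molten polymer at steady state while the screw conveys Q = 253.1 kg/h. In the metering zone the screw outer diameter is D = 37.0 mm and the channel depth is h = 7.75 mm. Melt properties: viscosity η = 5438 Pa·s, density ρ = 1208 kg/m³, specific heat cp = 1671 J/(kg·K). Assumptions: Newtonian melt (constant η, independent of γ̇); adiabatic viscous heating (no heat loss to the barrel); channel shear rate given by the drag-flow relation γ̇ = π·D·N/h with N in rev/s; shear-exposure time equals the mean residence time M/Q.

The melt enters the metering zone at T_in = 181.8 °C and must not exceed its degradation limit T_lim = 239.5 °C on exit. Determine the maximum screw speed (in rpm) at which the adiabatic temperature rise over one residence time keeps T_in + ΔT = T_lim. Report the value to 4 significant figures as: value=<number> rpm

Q_s = Q / 3600 = 253.1 / 3600 = 0.0703056 kg/s
t_res = M / Q_s = 6.29 ÷ 0.0703056 = 89.4666 s
Geometry in SI: D = 37.0 mm → 0.037 m, h = 7.75 mm → 0.00775 m
ΔT_a = T_lim − T_in = 239.5 − 181.8 = 57.7 K
Invert ΔT = ηγ̇²t_res/(ρcp) for γ̇: γ̇_max² = ΔT_a ρ cp / (η t_res) = 57.7·1208·1671 / (5438·89.4666) = 239.397 s⁻²
γ̇_max = sqrt(239.397) = 15.4725 s⁻¹
Solve γ̇ = πDN/h for N: N_max = γ̇_max·h/(π·D) = 15.4725 × 0.00775 / (π × 0.037) = 1.0316 rev/s = 61.8958 rpm

value=61.90 rpm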